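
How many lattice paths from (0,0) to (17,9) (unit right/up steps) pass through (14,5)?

Paths (0,0)->(14,5): C(19,5) = 11628.
Paths (14,5)->(17,9): C(7,4) = 35.
By multiplication principle: 11628 x 35.

Final answer: 406980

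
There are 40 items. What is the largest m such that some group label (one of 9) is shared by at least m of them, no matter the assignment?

There are 9 possible values for group label (one of 9). With 40 items and 9 categories, by pigeonhole: ceiling(40/9).

Final answer: 5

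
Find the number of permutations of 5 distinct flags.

The number of ways to arrange 5 distinct objects is 5!.

Final answer: 5! = 120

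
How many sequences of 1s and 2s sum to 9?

Let f(n) count the ways. The last step is size 1 or 2, so f(n) = f(n-1) + f(n-2) with f(1)=1, f(2)=2.
Iterating the recurrence: f(1)=1, f(2)=2, f(3)=3, f(4)=5, f(5)=8, f(6)=13, f(7)=21, f(8)=34, f(9)=55.

Final answer: 55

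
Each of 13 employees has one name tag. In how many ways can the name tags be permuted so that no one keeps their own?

Use the recurrence D(n) = (n-1)(D(n-1) + D(n-2)) with D(0)=1, D(1)=0.
D(2) = 1 x (0 + 1) = 1
D(3) = 2 x (1 + 0) = 2
D(4) = 3 x (2 + 1) = 9
D(5) = 4 x (9 + 2) = 44
D(6) = 5 x (44 + 9) = 265
D(7) = 6 x (265 + 44) = 1854
D(8) = 7 x (1854 + 265) = 14833
D(9) = 8 x (14833 + 1854) = 133496
D(10) = 9 x (133496 + 14833) = 1334961
D(11) = 10 x (1334961 + 133496) = 14684570
D(12) = 11 x (14684570 + 1334961) = 176214841
D(13) = 12 x (D(12) + D(11)) = 12 x (176214841 + 14684570)

Final answer: D(13) = 2290792932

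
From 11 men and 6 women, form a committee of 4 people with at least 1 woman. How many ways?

Sum over valid woman counts:
C(6,1)C(11,3) = 990
C(6,2)C(11,2) = 825
C(6,3)C(11,1) = 220
C(6,4)C(11,0) = 15
Total: 990 + 825 + 220 + 15.

Final answer: 2050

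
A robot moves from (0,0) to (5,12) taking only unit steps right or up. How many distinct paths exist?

Each path has 5 right steps and 12 up steps in some order (17 steps total).
Choose which 12 of the 17 steps are up: C(17,12).

Final answer: C(17,12) = 6188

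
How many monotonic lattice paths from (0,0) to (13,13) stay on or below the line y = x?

Total monotonic paths to (13,13): C(26,13) = 10400600.
By the reflection principle, paths that go above the diagonal number C(26,14) = 9657700.
Valid Dyck paths: 10400600 - 9657700.
(Check: C(26,13) - C(26,14) = C(26,13)/14, the Catalan number C_{13}.)

Final answer: C_{13} = 742900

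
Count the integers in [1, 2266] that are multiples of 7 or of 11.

Multiples of 7: 323. Multiples of 11: 206. Of both (lcm=77): 29.
By inclusion-exclusion: 323 + 206 - 29.

Final answer: 500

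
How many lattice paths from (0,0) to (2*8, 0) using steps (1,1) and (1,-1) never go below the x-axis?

Total monotonic paths to (8,8): C(16,8) = 12870.
Paths that cross above y=x (reflection bijection): C(16,9) = 11440.
Valid Dyck paths: 12870 - 11440.
(Equivalently, C_{8} = C(16,8)/9 = 12870/9.)

Final answer: C_{8} = 1430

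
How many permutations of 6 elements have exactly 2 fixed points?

Choose which 2 elements are fixed: C(6,2) = 15.
Derange the remaining 4 using D(j) = (j-1)(D(j-1) + D(j-2)), D(0)=1, D(1)=0: D(2)=1, D(3)=2, D(4)=9.
Total: 15 x 9.

Final answer: C(6,2) D(4) = 135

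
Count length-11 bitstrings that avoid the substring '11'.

Let a(n) count valid strings. If the last bit is 0 the prefix is any valid string of length n-1; if it is 1 the string must end in 01 with a valid prefix of length n-2. So a(n) = a(n-1) + a(n-2), a(1)=2, a(2)=3.
Building up term by term: a(1)=2, a(2)=3, a(3)=5, a(4)=8, a(5)=13, a(6)=21, a(7)=34, a(8)=55, a(9)=89, a(10)=144, a(11)=233.

Final answer: 233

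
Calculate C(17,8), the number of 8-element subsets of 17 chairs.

C(17,8) = 17!/(8! x (17-8)!).

Final answer: C(17,8) = 24310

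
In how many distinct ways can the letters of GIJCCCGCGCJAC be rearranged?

Letters (A:1, C:6, G:3, I:1, J:2). Total letters: 13.
Permutations = 13!/(6! x 3! x 2!).

Final answer: 720720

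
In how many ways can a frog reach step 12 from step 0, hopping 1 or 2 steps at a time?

Condition on the final move: it is a 1-step (f(n-1) ways to get there) or a 2-step (f(n-2) ways), so f(n) = f(n-1) + f(n-2), with f(1)=1, f(2)=2.
Iterating the recurrence: f(1)=1, f(2)=2, f(3)=3, f(4)=5, f(5)=8, f(6)=13, f(7)=21, f(8)=34, f(9)=55, f(10)=89, f(11)=144, f(12)=233.

Final answer: 233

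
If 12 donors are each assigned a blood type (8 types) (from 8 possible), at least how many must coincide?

There are 8 possible values for blood type (8 types). With 12 donors and 8 categories, by pigeonhole: ceiling(12/8).

Final answer: 2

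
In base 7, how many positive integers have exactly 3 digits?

These are the integers in [7^2, 7^3), so the count is 7^3 - 7^2 = 6 x 7^2.

Final answer: 294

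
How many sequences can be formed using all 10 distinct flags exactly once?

The number of ways to arrange 10 distinct objects is 10!.

Final answer: 10! = 3628800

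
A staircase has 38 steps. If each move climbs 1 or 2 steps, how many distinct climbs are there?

Let f(n) count the ways. The last step is size 1 or 2, so f(n) = f(n-1) + f(n-2) with f(1)=1, f(2)=2.
Building up term by term: f(1)=1, f(2)=2, f(3)=3, f(4)=5, f(5)=8, f(6)=13, f(7)=21, f(8)=34, f(9)=55, f(10)=89, f(11)=144, f(12)=233, f(13)=377, f(14)=610, f(15)=987, f(16)=1597, f(17)=2584, f(18)=4181, f(19)=6765, f(20)=10946, f(21)=17711, f(22)=28657, f(23)=46368, f(24)=75025, f(25)=121393, f(26)=196418, f(27)=317811, f(28)=514229, f(29)=832040, f(30)=1346269, f(31)=2178309, f(32)=3524578, f(33)=5702887, f(34)=9227465, f(35)=14930352, f(36)=24157817, f(37)=39088169, f(38)=63245986.

Final answer: 63245986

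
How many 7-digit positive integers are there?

First digit: 9 choices (1-9). Each of the remaining 6 digits: 10 choices.
Total: 9 x 10^6.

Final answer: 9000000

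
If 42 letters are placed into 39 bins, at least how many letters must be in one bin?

By the pigeonhole principle: ceiling(42/39).

Final answer: 2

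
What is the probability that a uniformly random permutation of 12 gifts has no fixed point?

Use the recurrence D(n) = (n-1)(D(n-1) + D(n-2)) with D(0)=1, D(1)=0.
Building up: D(2)=1, D(3)=2, D(4)=9, D(5)=44, D(6)=265, D(7)=1854, D(8)=14833, D(9)=133496, D(10)=1334961, D(11)=14684570, D(12)=176214841.
Total arrangements: 12! = 479001600.
Probability = D(12)/12! = 16019531/43545600.

Final answer: D(12)/12! = 176214841/479001600 = 0.367879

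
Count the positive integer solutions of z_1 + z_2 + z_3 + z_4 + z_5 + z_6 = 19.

Substitute z'_i = z_i - 1 (so z'_i >= 0). Then sum z'_i = 19 - 6 = 13.
Stars and bars: C(13+6-1, 6-1) = C(18,5).

Final answer: C(18,5) = 8568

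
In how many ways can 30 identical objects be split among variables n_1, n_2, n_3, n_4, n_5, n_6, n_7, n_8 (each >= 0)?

Stars and bars with 30 stars and 7 bars:
C(30+8-1, 8-1) = C(37,7).

Final answer: C(37,7) = 10295472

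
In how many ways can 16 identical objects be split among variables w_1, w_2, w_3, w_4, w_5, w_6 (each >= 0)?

Stars and bars with 16 stars and 5 bars:
C(16+6-1, 6-1) = C(21,5).

Final answer: C(21,5) = 20349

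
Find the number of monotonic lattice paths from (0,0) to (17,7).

Each path has 17 right steps and 7 up steps in some order (24 steps total).
Choose which 7 of the 24 steps are up: C(24,7).

Final answer: C(24,7) = 346104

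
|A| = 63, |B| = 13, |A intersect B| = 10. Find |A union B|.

|A union B| = |A| + |B| - |A intersect B| = 63 + 13 - 10.

Final answer: 66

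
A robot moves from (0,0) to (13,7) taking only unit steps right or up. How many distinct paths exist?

Each path has 13 right steps and 7 up steps in some order (20 steps total).
Choose which 7 of the 20 steps are up: C(20,7).

Final answer: C(20,7) = 77520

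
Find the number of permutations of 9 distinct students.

The number of ways to arrange 9 distinct objects is 9!.

Final answer: 9! = 362880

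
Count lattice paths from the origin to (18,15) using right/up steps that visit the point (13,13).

Paths (0,0)->(13,13): C(26,13) = 10400600.
Paths (13,13)->(18,15): C(7,2) = 21.
By multiplication principle: 10400600 x 21.

Final answer: 218412600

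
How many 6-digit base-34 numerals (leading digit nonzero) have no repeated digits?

The leading digit has 33 choices (anything but zero); the next has 33 (anything but the first), then 32, and so on, one fewer each time.
Total: 33 x 33 x 32 x 31 x 30 x 29.

Final answer: 939850560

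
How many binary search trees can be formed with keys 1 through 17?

This is a standard Catalan-number count: the answer is C_n. Here n = 17.
C_n = C(2n,n)/(n+1), so C_{17} = C(34,17)/18 = 2333606220/18.

Final answer: C_{17} = 129644790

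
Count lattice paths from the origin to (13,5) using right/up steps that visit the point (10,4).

Paths (0,0)->(10,4): C(14,4) = 1001.
Paths (10,4)->(13,5): C(4,1) = 4.
By multiplication principle: 1001 x 4.

Final answer: 4004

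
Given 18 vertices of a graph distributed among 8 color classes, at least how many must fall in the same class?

By pigeonhole with 18 objects and 8 categories: ceiling(18/8).

Final answer: 3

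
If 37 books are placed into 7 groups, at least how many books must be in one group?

By the pigeonhole principle: ceiling(37/7).

Final answer: 6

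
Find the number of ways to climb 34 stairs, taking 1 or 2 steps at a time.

Let f(n) be the number of climbs. Removing the last move (1 or 2 steps) gives f(n) = f(n-1) + f(n-2); base cases f(1)=1, f(2)=2.
Building up term by term: f(1)=1, f(2)=2, f(3)=3, f(4)=5, f(5)=8, f(6)=13, f(7)=21, f(8)=34, f(9)=55, f(10)=89, f(11)=144, f(12)=233, f(13)=377, f(14)=610, f(15)=987, f(16)=1597, f(17)=2584, f(18)=4181, f(19)=6765, f(20)=10946, f(21)=17711, f(22)=28657, f(23)=46368, f(24)=75025, f(25)=121393, f(26)=196418, f(27)=317811, f(28)=514229, f(29)=832040, f(30)=1346269, f(31)=2178309, f(32)=3524578, f(33)=5702887, f(34)=9227465.

Final answer: 9227465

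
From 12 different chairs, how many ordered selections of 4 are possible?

P(12,4) = 12!/(12-4)! = 12!/8!.

Final answer: P(12,4) = 11880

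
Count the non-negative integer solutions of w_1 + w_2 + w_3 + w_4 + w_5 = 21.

Stars and bars with 21 stars and 4 bars:
C(21+5-1, 5-1) = C(25,4).

Final answer: C(25,4) = 12650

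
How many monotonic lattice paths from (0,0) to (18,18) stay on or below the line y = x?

Total monotonic paths to (18,18): C(36,18) = 9075135300.
A path is bad iff it touches y = x + 1; reflecting its initial segment maps bad paths bijectively onto all paths to (17,19), of which there are C(36,19) = 8597496600.
Valid Dyck paths: 9075135300 - 8597496600.
(Check: C(36,18) - C(36,19) = C(36,18)/19, the Catalan number C_{18}.)

Final answer: C_{18} = 477638700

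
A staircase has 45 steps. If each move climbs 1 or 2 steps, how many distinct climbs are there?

Let f(n) count the ways. The last step is size 1 or 2, so f(n) = f(n-1) + f(n-2) with f(1)=1, f(2)=2.
Building up term by term: f(1)=1, f(2)=2, f(3)=3, f(4)=5, f(5)=8, f(6)=13, f(7)=21, f(8)=34, f(9)=55, f(10)=89, f(11)=144, f(12)=233, f(13)=377, f(14)=610, f(15)=987, f(16)=1597, f(17)=2584, f(18)=4181, f(19)=6765, f(20)=10946, f(21)=17711, f(22)=28657, f(23)=46368, f(24)=75025, f(25)=121393, f(26)=196418, f(27)=317811, f(28)=514229, f(29)=832040, f(30)=1346269, f(31)=2178309, f(32)=3524578, f(33)=5702887, f(34)=9227465, f(35)=14930352, f(36)=24157817, f(37)=39088169, f(38)=63245986, f(39)=102334155, f(40)=165580141, f(41)=267914296, f(42)=433494437, f(43)=701408733, f(44)=1134903170, f(45)=1836311903.

Final answer: 1836311903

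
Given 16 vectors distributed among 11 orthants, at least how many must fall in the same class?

By pigeonhole with 16 objects and 11 categories: ceiling(16/11).

Final answer: 2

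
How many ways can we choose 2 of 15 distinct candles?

C(15,2) = 15!/(2! x (15-2)!).

Final answer: C(15,2) = 105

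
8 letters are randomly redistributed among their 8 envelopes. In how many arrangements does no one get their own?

D(n) = (n-1)(D(n-1) + D(n-2)), D(0)=1, D(1)=0.
D(2) = 1 x (0 + 1) = 1
D(3) = 2 x (1 + 0) = 2
D(4) = 3 x (2 + 1) = 9
D(5) = 4 x (9 + 2) = 44
D(6) = 5 x (44 + 9) = 265
D(7) = 6 x (265 + 44) = 1854
D(8) = 7 x (D(7) + D(6)) = 7 x (1854 + 265)

Final answer: D(8) = 14833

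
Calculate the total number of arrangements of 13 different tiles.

The number of ways to arrange 13 distinct objects is 13!.

Final answer: 13! = 6227020800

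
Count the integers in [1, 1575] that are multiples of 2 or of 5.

Multiples of 2: 787. Multiples of 5: 315. Of both (lcm=10): 157.
By inclusion-exclusion: 787 + 315 - 157.

Final answer: 945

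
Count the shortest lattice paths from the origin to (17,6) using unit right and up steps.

Each path has 17 right steps and 6 up steps in some order (23 steps total).
Choose which 6 of the 23 steps are up: C(23,6).

Final answer: C(23,6) = 100947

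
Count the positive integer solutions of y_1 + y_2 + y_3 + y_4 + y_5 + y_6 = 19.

Substitute y'_i = y_i - 1 (so y'_i >= 0). Then sum y'_i = 19 - 6 = 13.
Stars and bars: C(13+6-1, 6-1) = C(18,5).

Final answer: C(18,5) = 8568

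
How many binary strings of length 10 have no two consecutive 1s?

A valid string ends in 0 (append to any length-(n-1) valid string) or in 01 (append to any length-(n-2) valid string), so a(n) = a(n-1) + a(n-2) with a(1)=2, a(2)=3.
Building up term by term: a(1)=2, a(2)=3, a(3)=5, a(4)=8, a(5)=13, a(6)=21, a(7)=34, a(8)=55, a(9)=89, a(10)=144.

Final answer: 144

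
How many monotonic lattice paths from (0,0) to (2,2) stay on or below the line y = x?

Total monotonic paths to (2,2): C(4,2) = 6.
Paths that cross above y=x (reflection bijection): C(4,3) = 4.
Valid Dyck paths: 6 - 4.
(These counts are the Catalan numbers.)

Final answer: C_{2} = 2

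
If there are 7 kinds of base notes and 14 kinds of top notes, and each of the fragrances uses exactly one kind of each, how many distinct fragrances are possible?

By the multiplication principle: 7 x 14.

Final answer: 98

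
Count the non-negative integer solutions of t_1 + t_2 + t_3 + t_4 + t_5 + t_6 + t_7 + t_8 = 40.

Stars and bars with 40 stars and 7 bars:
C(40+8-1, 8-1) = C(47,7).

Final answer: C(47,7) = 62891499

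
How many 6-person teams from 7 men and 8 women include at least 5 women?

Sum over valid woman counts:
C(8,5)C(7,1) = 392
C(8,6)C(7,0) = 28
Total: 392 + 28.

Final answer: 420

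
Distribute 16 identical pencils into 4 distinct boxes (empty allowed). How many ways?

Stars and bars: C(n+k-1, k-1) = C(19,3).

Final answer: C(19,3) = 969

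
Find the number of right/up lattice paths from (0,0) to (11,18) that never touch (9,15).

Total paths to (11,18): C(29,18) = 34597290.
Paths through (9,15): C(24,15) x C(5,3) = 13075040.
Avoiding (9,15): 34597290 - 13075040.

Final answer: 21522250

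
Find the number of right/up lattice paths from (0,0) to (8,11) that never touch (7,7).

Total paths to (8,11): C(19,11) = 75582.
Paths through (7,7): C(14,7) x C(5,4) = 17160.
Avoiding (7,7): 75582 - 17160.

Final answer: 58422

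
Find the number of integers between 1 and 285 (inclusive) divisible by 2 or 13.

Multiples of 2: 142. Multiples of 13: 21. Of both (lcm=26): 10.
By inclusion-exclusion: 142 + 21 - 10.

Final answer: 153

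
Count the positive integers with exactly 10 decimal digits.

These are the integers in [10^9, 10^10), so the count is 10^10 - 10^9 = 9 x 10^9.

Final answer: 9000000000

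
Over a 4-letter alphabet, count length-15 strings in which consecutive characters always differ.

First character: 4 choices. Each subsequent: 3 choices (must differ from the previous one).
Total: 4 x 3^14.

Final answer: 4 x 3^{14} = 19131876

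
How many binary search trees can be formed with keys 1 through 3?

This is a standard Catalan-number count: the answer is C_n. Here n = 3.
C_n = C(2n,n)/(n+1), so C_{3} = C(6,3)/4 = 20/4.

Final answer: C_{3} = 5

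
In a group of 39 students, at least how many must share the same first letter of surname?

There are 26 possible values for first letter of surname. With 39 students and 26 categories, by pigeonhole: ceiling(39/26).

Final answer: 2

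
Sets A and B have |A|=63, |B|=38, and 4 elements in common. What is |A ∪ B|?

|A union B| = |A| + |B| - |A intersect B| = 63 + 38 - 4.

Final answer: 97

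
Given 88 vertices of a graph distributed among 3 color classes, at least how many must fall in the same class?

By pigeonhole with 88 objects and 3 categories: ceiling(88/3).

Final answer: 30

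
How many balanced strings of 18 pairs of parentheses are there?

This is a standard Catalan-number count: the answer is C_n. Here n = 18 (pairs).
C_n = C(2n,n) - C(2n,n+1), so C_{18} = C(36,18) - C(36,19) = 9075135300 - 8597496600.

Final answer: C_{18} = 477638700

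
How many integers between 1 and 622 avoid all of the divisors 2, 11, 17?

|div by 2|=311, |div by 11|=56, |div by 17|=36.
|div by 2&11|=28, |div by 2&17|=18, |div by 11&17|=3, |div by all|=1.
By inclusion-exclusion, divisible by at least one: 311+56+36-28-18-3+1 = 355.
Not divisible by any: 622 - 355.

Final answer: 267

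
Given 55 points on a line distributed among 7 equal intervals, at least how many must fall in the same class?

By pigeonhole with 55 objects and 7 categories: ceiling(55/7).

Final answer: 8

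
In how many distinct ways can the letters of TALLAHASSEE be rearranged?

Letters (A:3, E:2, H:1, L:2, S:2, T:1). Total letters: 11.
Permutations = 11!/(3! x 2! x 2! x 2!).

Final answer: 831600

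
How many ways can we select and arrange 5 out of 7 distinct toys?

P(7,5) = 7!/(7-5)! = 7!/2!.

Final answer: P(7,5) = 2520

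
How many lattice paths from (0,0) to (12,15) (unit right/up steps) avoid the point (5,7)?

Total paths to (12,15): C(27,15) = 17383860.
Paths through (5,7): C(12,7) x C(15,8) = 5096520.
Avoiding (5,7): 17383860 - 5096520.

Final answer: 12287340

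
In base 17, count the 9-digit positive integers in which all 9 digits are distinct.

First digit: 16 (nonzero). Second: 16 (not first). Third: 15, etc.
Total: 16 x 16 x 15 x 14 x 13 x 12 x 11 x 10 x 9.

Final answer: 8302694400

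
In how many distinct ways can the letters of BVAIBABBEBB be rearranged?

Letters (A:2, B:6, E:1, I:1, V:1). Total letters: 11.
Permutations = 11!/(6! x 2!).

Final answer: 27720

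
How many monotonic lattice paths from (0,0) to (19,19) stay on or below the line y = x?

Total monotonic paths to (19,19): C(38,19) = 35345263800.
Paths that cross above y=x (reflection bijection): C(38,20) = 33578000610.
Valid Dyck paths: 35345263800 - 33578000610.
(These counts are the Catalan numbers.)

Final answer: C_{19} = 1767263190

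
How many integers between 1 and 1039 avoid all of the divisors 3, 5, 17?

|div by 3|=346, |div by 5|=207, |div by 17|=61.
|div by 3&5|=69, |div by 3&17|=20, |div by 5&17|=12, |div by all|=4.
By inclusion-exclusion, divisible by at least one: 346+207+61-69-20-12+4 = 517.
Not divisible by any: 1039 - 517.

Final answer: 522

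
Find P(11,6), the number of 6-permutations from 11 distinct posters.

P(11,6) = 11!/(11-6)! = 11!/5!.

Final answer: P(11,6) = 332640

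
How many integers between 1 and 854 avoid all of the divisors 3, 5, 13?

|div by 3|=284, |div by 5|=170, |div by 13|=65.
|div by 3&5|=56, |div by 3&13|=21, |div by 5&13|=13, |div by all|=4.
By inclusion-exclusion, divisible by at least one: 284+170+65-56-21-13+4 = 433.
Not divisible by any: 854 - 433.

Final answer: 421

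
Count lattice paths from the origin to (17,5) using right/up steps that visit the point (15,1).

Paths (0,0)->(15,1): C(16,1) = 16.
Paths (15,1)->(17,5): C(6,4) = 15.
By multiplication principle: 16 x 15.

Final answer: 240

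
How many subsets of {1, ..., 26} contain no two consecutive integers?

Let a(n) count such subsets of {1, ..., n}. Either n is excluded (a(n-1) ways) or n is included, forcing n-1 out (a(n-2) ways), so a(n) = a(n-1) + a(n-2) with a(1)=2, a(2)=3.
Iterating the recurrence: a(1)=2, a(2)=3, a(3)=5, a(4)=8, a(5)=13, a(6)=21, a(7)=34, a(8)=55, a(9)=89, a(10)=144, a(11)=233, a(12)=377, a(13)=610, a(14)=987, a(15)=1597, a(16)=2584, a(17)=4181, a(18)=6765, a(19)=10946, a(20)=17711, a(21)=28657, a(22)=46368, a(23)=75025, a(24)=121393, a(25)=196418, a(26)=317811.

Final answer: 317811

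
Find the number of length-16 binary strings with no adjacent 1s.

Let a(n) count valid strings. If the last bit is 0 the prefix is any valid string of length n-1; if it is 1 the string must end in 01 with a valid prefix of length n-2. So a(n) = a(n-1) + a(n-2), a(1)=2, a(2)=3.
Computing successive values: a(1)=2, a(2)=3, a(3)=5, a(4)=8, a(5)=13, a(6)=21, a(7)=34, a(8)=55, a(9)=89, a(10)=144, a(11)=233, a(12)=377, a(13)=610, a(14)=987, a(15)=1597, a(16)=2584.

Final answer: 2584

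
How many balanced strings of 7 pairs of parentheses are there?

This is a standard Catalan-number count: the answer is C_n. Here n = 7 (pairs).
C_n = C(2n,n)/(n+1), so C_{7} = C(14,7)/8 = 3432/8.

Final answer: C_{7} = 429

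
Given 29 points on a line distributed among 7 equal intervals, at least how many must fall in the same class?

By pigeonhole with 29 objects and 7 categories: ceiling(29/7).

Final answer: 5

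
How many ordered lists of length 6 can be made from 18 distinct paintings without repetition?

P(18,6) = 18!/(18-6)! = 18!/12!.

Final answer: P(18,6) = 13366080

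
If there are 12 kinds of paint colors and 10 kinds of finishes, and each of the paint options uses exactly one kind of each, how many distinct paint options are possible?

By the multiplication principle: 12 x 10.

Final answer: 120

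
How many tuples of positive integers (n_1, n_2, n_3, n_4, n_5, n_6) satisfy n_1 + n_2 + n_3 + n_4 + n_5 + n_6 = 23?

Substitute n'_i = n_i - 1 (so n'_i >= 0). Then sum n'_i = 23 - 6 = 17.
Stars and bars: C(17+6-1, 6-1) = C(22,5).

Final answer: C(22,5) = 26334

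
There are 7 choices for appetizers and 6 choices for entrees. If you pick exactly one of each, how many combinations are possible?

By the multiplication principle: 7 x 6.

Final answer: 42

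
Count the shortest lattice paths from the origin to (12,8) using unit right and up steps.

Each path has 12 right steps and 8 up steps in some order (20 steps total).
Choose which 8 of the 20 steps are up: C(20,8).

Final answer: C(20,8) = 125970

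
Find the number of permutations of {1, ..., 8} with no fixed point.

Use the recurrence D(n) = (n-1)(D(n-1) + D(n-2)) with D(0)=1, D(1)=0.
Building up: D(2)=1, D(3)=2, D(4)=9, D(5)=44, D(6)=265, D(7)=1854.
D(8) = 7 x (D(7) + D(6)) = 7 x (1854 + 265).

Final answer: D(8) = 14833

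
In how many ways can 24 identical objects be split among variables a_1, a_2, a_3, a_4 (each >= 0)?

Stars and bars with 24 stars and 3 bars:
C(24+4-1, 4-1) = C(27,3).

Final answer: C(27,3) = 2925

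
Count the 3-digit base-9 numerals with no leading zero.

Leading digit: 8 options (nonzero). Other 2 digit(s): 9 options each.
Total: 8 x 9^2.

Final answer: 648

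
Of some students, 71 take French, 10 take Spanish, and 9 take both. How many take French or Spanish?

|A union B| = |A| + |B| - |A intersect B| = 71 + 10 - 9.

Final answer: 72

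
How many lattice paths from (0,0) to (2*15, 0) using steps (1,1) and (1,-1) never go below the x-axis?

Total monotonic paths to (15,15): C(30,15) = 155117520.
A path is bad iff it touches y = x + 1; reflecting its initial segment maps bad paths bijectively onto all paths to (14,16), of which there are C(30,16) = 145422675.
Valid Dyck paths: 155117520 - 145422675.
(These counts are the Catalan numbers.)

Final answer: C_{15} = 9694845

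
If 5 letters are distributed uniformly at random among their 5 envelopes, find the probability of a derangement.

D(n) = (n-1)(D(n-1) + D(n-2)), D(0)=1, D(1)=0.
Building up: D(2)=1, D(3)=2, D(4)=9, D(5)=44.
Total arrangements: 5! = 120.
Probability = D(5)/5! = 11/30.

Final answer: D(5)/5! = 44/120 = 0.366667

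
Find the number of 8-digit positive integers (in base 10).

These are the integers in [10^7, 10^8), so the count is 10^8 - 10^7 = 9 x 10^7.

Final answer: 90000000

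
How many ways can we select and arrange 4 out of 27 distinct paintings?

P(27,4) = 27!/(27-4)! = 27!/23!.

Final answer: P(27,4) = 421200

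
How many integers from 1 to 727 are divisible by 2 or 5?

Multiples of 2: 363. Multiples of 5: 145. Of both (lcm=10): 72.
By inclusion-exclusion: 363 + 145 - 72.

Final answer: 436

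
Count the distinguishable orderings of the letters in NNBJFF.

Letters (B:1, F:2, J:1, N:2). Total letters: 6.
Permutations = 6!/(2! x 2!).

Final answer: 180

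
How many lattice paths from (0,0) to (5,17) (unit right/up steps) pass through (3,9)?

Paths (0,0)->(3,9): C(12,9) = 220.
Paths (3,9)->(5,17): C(10,8) = 45.
By multiplication principle: 220 x 45.

Final answer: 9900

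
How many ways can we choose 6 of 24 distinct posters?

C(24,6) = 24!/(6! x 18!).

Final answer: \binom{24}{6} = 134596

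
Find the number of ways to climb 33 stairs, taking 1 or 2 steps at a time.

Let f(n) count the ways. The last step is size 1 or 2, so f(n) = f(n-1) + f(n-2) with f(1)=1, f(2)=2.
Iterating the recurrence: f(1)=1, f(2)=2, f(3)=3, f(4)=5, f(5)=8, f(6)=13, f(7)=21, f(8)=34, f(9)=55, f(10)=89, f(11)=144, f(12)=233, f(13)=377, f(14)=610, f(15)=987, f(16)=1597, f(17)=2584, f(18)=4181, f(19)=6765, f(20)=10946, f(21)=17711, f(22)=28657, f(23)=46368, f(24)=75025, f(25)=121393, f(26)=196418, f(27)=317811, f(28)=514229, f(29)=832040, f(30)=1346269, f(31)=2178309, f(32)=3524578, f(33)=5702887.

Final answer: 5702887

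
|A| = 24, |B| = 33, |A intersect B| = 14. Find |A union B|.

|A union B| = |A| + |B| - |A intersect B| = 24 + 33 - 14.

Final answer: 43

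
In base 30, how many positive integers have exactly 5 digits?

Leading digit: 29 options (nonzero). Other 4 digit(s): 30 options each.
Total: 29 x 30^4.

Final answer: 23490000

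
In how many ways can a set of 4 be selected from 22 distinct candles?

C(22,4) = 22!/(4! x (22-4)!).

Final answer: C(22,4) = 7315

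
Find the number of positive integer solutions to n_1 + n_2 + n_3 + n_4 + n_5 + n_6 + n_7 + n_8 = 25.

Substitute n'_i = n_i - 1 (so n'_i >= 0). Then sum n'_i = 25 - 8 = 17.
Stars and bars: C(17+8-1, 8-1) = C(24,7).

Final answer: C(24,7) = 346104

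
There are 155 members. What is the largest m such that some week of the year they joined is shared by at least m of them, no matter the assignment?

There are 52 possible values for week of the year they joined. With 155 members and 52 categories, by pigeonhole: ceiling(155/52).

Final answer: 3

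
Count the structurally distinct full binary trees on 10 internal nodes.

This is a standard Catalan-number count: the answer is C_n. Here n = 10.
C_n = (2n)!/(n!(n+1)!), so C_{10} = 20!/(10! x 11!) = C(20,10)/11 = 184756/11.

Final answer: C_{10} = 16796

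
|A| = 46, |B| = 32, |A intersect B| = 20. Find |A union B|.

|A union B| = |A| + |B| - |A intersect B| = 46 + 32 - 20.

Final answer: 58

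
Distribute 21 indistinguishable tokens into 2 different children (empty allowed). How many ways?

Stars and bars: C(n+k-1, k-1) = C(22,1).

Final answer: C(22,1) = 22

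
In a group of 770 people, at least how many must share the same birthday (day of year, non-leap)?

There are 365 possible values for birthday (day of year, non-leap). With 770 people and 365 categories, by pigeonhole: ceiling(770/365).

Final answer: 3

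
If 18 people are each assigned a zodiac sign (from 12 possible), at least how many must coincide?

There are 12 possible values for zodiac sign. With 18 people and 12 categories, by pigeonhole: ceiling(18/12).

Final answer: 2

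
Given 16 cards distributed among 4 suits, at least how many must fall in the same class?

By pigeonhole with 16 objects and 4 categories: ceiling(16/4).

Final answer: 4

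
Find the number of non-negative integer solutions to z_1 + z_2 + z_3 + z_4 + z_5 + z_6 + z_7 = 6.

Stars and bars with 6 stars and 6 bars:
C(6+7-1, 7-1) = C(12,6).

Final answer: C(12,6) = 924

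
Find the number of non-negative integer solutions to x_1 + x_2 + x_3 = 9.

Stars and bars with 9 stars and 2 bars:
C(9+3-1, 3-1) = C(11,2).

Final answer: C(11,2) = 55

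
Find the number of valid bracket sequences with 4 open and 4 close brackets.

The structures are counted by the Catalan number C_n. Here n = 4 (pairs).
C_n = (2n)!/(n!(n+1)!), so C_{4} = 8!/(4! x 5!) = C(8,4)/5 = 70/5.

Final answer: C_{4} = 14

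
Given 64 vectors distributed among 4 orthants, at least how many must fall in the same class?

By pigeonhole with 64 objects and 4 categories: ceiling(64/4).

Final answer: 16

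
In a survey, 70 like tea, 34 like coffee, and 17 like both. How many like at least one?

|A union B| = |A| + |B| - |A intersect B| = 70 + 34 - 17.

Final answer: 87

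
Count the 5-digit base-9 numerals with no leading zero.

These are the integers in [9^4, 9^5), so the count is 9^5 - 9^4 = 8 x 9^4.

Final answer: 52488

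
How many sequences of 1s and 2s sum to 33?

Condition on the final move: it is a 1-step (f(n-1) ways to get there) or a 2-step (f(n-2) ways), so f(n) = f(n-1) + f(n-2), with f(1)=1, f(2)=2.
Iterating the recurrence: f(1)=1, f(2)=2, f(3)=3, f(4)=5, f(5)=8, f(6)=13, f(7)=21, f(8)=34, f(9)=55, f(10)=89, f(11)=144, f(12)=233, f(13)=377, f(14)=610, f(15)=987, f(16)=1597, f(17)=2584, f(18)=4181, f(19)=6765, f(20)=10946, f(21)=17711, f(22)=28657, f(23)=46368, f(24)=75025, f(25)=121393, f(26)=196418, f(27)=317811, f(28)=514229, f(29)=832040, f(30)=1346269, f(31)=2178309, f(32)=3524578, f(33)=5702887.

Final answer: 5702887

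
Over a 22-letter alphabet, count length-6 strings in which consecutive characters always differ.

First character: 22 choices. Each subsequent: 21 choices (must differ from the previous one).
Total: 22 x 21^5.

Final answer: 22 x 21^{5} = 89850222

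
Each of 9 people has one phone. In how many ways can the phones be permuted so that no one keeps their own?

Derangements satisfy D(n) = (n-1)(D(n-1) + D(n-2)), starting from D(0)=1, D(1)=0.
D(2) = 1 x (0 + 1) = 1
D(3) = 2 x (1 + 0) = 2
D(4) = 3 x (2 + 1) = 9
D(5) = 4 x (9 + 2) = 44
D(6) = 5 x (44 + 9) = 265
D(7) = 6 x (265 + 44) = 1854
D(8) = 7 x (1854 + 265) = 14833
D(9) = 8 x (D(8) + D(7)) = 8 x (14833 + 1854)

Final answer: D(9) = 133496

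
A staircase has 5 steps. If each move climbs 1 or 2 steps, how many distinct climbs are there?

Let f(n) count the ways. The last step is size 1 or 2, so f(n) = f(n-1) + f(n-2) with f(1)=1, f(2)=2.
Iterating the recurrence: f(1)=1, f(2)=2, f(3)=3, f(4)=5, f(5)=8.

Final answer: 8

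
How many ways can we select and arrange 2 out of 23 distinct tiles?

P(23,2) = 23!/(23-2)! = 23!/21!.

Final answer: P(23,2) = 506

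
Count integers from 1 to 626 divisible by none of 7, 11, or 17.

|div by 7|=89, |div by 11|=56, |div by 17|=36.
|div by 7&11|=8, |div by 7&17|=5, |div by 11&17|=3, |div by all|=0.
By inclusion-exclusion, divisible by at least one: 89+56+36-8-5-3+0 = 165.
Not divisible by any: 626 - 165.

Final answer: 461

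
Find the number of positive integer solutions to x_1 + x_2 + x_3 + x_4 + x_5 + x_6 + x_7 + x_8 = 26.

Substitute x'_i = x_i - 1 (so x'_i >= 0). Then sum x'_i = 26 - 8 = 18.
Stars and bars: C(18+8-1, 8-1) = C(25,7).

Final answer: C(25,7) = 480700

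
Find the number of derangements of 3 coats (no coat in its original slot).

Derangements satisfy D(n) = (n-1)(D(n-1) + D(n-2)), starting from D(0)=1, D(1)=0.
D(2) = 1 x (0 + 1) = 1
D(3) = 2 x (D(2) + D(1)) = 2 x (1 + 0)

Final answer: D(3) = 2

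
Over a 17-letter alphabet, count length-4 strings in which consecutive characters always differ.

Let g(n) count such strings. g(1) = 17, and each valid string of length n-1 extends in 16 ways (any symbol but the last), so g(n) = 16 g(n-1).
Total: g(4) = 17 x 16^3.

Final answer: 17 x 16^{3} = 69632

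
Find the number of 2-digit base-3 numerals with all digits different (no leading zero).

The leading digit has 2 choices (anything but zero); the next has 2 (anything but the first), then 1, and so on, one fewer each time.
Total: 2 x 2.

Final answer: 4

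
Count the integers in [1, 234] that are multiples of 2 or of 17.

Multiples of 2: 117. Multiples of 17: 13. Of both (lcm=34): 6.
By inclusion-exclusion: 117 + 13 - 6.

Final answer: 124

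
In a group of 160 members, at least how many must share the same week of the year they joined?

There are 52 possible values for week of the year they joined. With 160 members and 52 categories, by pigeonhole: ceiling(160/52).

Final answer: 4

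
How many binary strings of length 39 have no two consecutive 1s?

Let a(n) count valid strings. If the last bit is 0 the prefix is any valid string of length n-1; if it is 1 the string must end in 01 with a valid prefix of length n-2. So a(n) = a(n-1) + a(n-2), a(1)=2, a(2)=3.
Iterating the recurrence: a(1)=2, a(2)=3, a(3)=5, a(4)=8, a(5)=13, a(6)=21, a(7)=34, a(8)=55, a(9)=89, a(10)=144, a(11)=233, a(12)=377, a(13)=610, a(14)=987, a(15)=1597, a(16)=2584, a(17)=4181, a(18)=6765, a(19)=10946, a(20)=17711, a(21)=28657, a(22)=46368, a(23)=75025, a(24)=121393, a(25)=196418, a(26)=317811, a(27)=514229, a(28)=832040, a(29)=1346269, a(30)=2178309, a(31)=3524578, a(32)=5702887, a(33)=9227465, a(34)=14930352, a(35)=24157817, a(36)=39088169, a(37)=63245986, a(38)=102334155, a(39)=165580141.

Final answer: 165580141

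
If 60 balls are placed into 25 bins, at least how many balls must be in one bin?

By the pigeonhole principle: ceiling(60/25).

Final answer: 3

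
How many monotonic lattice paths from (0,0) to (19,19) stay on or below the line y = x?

Total monotonic paths to (19,19): C(38,19) = 35345263800.
A path is bad iff it touches y = x + 1; reflecting its initial segment maps bad paths bijectively onto all paths to (18,20), of which there are C(38,20) = 33578000610.
Valid Dyck paths: 35345263800 - 33578000610.
(Check: C(38,19) - C(38,20) = C(38,19)/20, the Catalan number C_{19}.)

Final answer: C_{19} = 1767263190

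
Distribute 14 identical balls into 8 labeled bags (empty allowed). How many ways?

Stars and bars: C(n+k-1, k-1) = C(21,7).

Final answer: C(21,7) = 116280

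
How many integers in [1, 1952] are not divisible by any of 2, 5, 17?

|div by 2|=976, |div by 5|=390, |div by 17|=114.
|div by 2&5|=195, |div by 2&17|=57, |div by 5&17|=22, |div by all|=11.
By inclusion-exclusion, divisible by at least one: 976+390+114-195-57-22+11 = 1217.
Not divisible by any: 1952 - 1217.

Final answer: 735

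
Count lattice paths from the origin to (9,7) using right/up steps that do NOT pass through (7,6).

Total paths to (9,7): C(16,7) = 11440.
Paths through (7,6): C(13,6) x C(3,1) = 5148.
Avoiding (7,6): 11440 - 5148.

Final answer: 6292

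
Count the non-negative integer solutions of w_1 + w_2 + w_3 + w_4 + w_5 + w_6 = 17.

Stars and bars with 17 stars and 5 bars:
C(17+6-1, 6-1) = C(22,5).

Final answer: C(22,5) = 26334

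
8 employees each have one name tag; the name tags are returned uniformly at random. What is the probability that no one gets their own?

Use the recurrence D(n) = (n-1)(D(n-1) + D(n-2)) with D(0)=1, D(1)=0.
Building up: D(2)=1, D(3)=2, D(4)=9, D(5)=44, D(6)=265, D(7)=1854, D(8)=14833.
Total arrangements: 8! = 40320.
Probability = D(8)/8! = 2119/5760.

Final answer: D(8)/8! = 14833/40320 = 0.367882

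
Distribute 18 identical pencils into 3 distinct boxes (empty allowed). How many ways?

Stars and bars: C(n+k-1, k-1) = C(20,2).

Final answer: C(20,2) = 190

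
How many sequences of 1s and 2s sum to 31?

Let f(n) be the number of climbs. Removing the last move (1 or 2 steps) gives f(n) = f(n-1) + f(n-2); base cases f(1)=1, f(2)=2.
Iterating the recurrence: f(1)=1, f(2)=2, f(3)=3, f(4)=5, f(5)=8, f(6)=13, f(7)=21, f(8)=34, f(9)=55, f(10)=89, f(11)=144, f(12)=233, f(13)=377, f(14)=610, f(15)=987, f(16)=1597, f(17)=2584, f(18)=4181, f(19)=6765, f(20)=10946, f(21)=17711, f(22)=28657, f(23)=46368, f(24)=75025, f(25)=121393, f(26)=196418, f(27)=317811, f(28)=514229, f(29)=832040, f(30)=1346269, f(31)=2178309.

Final answer: 2178309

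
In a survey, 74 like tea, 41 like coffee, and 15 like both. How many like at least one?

|A union B| = |A| + |B| - |A intersect B| = 74 + 41 - 15.

Final answer: 100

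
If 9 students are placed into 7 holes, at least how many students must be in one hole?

By the pigeonhole principle: ceiling(9/7).

Final answer: 2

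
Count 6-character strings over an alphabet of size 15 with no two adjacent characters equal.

Let g(n) count such strings. g(1) = 15, and each valid string of length n-1 extends in 14 ways (any symbol but the last), so g(n) = 14 g(n-1).
Total: g(6) = 15 x 14^5.

Final answer: 15 x 14^{5} = 8067360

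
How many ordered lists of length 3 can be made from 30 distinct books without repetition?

P(30,3) = 30!/(30-3)! = 30!/27!.

Final answer: P(30,3) = 24360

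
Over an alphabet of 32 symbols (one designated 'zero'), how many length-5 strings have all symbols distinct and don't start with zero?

The leading digit has 31 choices (anything but zero); the next has 31 (anything but the first), then 30, and so on, one fewer each time.
Total: 31 x 31 x 30 x 29 x 28.

Final answer: 23409960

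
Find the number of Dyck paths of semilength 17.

Total monotonic paths to (17,17): C(34,17) = 2333606220.
Paths that cross above y=x (reflection bijection): C(34,18) = 2203961430.
Valid Dyck paths: 2333606220 - 2203961430.
(Equivalently, C_{17} = C(34,17)/18 = 2333606220/18.)

Final answer: C_{17} = 129644790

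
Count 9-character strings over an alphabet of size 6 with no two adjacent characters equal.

Let g(n) count such strings. g(1) = 6, and each valid string of length n-1 extends in 5 ways (any symbol but the last), so g(n) = 5 g(n-1).
Total: g(9) = 6 x 5^8.

Final answer: 6 x 5^{8} = 2343750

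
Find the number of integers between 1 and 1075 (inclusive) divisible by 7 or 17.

Multiples of 7: 153. Multiples of 17: 63. Of both (lcm=119): 9.
By inclusion-exclusion: 153 + 63 - 9.

Final answer: 207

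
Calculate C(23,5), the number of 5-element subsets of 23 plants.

C(23,5) = 23!/(5! x 18!).

Final answer: \binom{23}{5} = 33649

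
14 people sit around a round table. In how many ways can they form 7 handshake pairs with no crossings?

This is a standard Catalan-number count: the answer is C_n. Here n = 14/2 = 7.
C_n = (2n)!/(n!(n+1)!), so C_{7} = 14!/(7! x 8!) = C(14,7)/8 = 3432/8.

Final answer: C_{7} = 429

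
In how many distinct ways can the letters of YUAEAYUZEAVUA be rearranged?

Letters (A:4, E:2, U:3, V:1, Y:2, Z:1). Total letters: 13.
Permutations = 13!/(4! x 3! x 2! x 2!).

Final answer: 10810800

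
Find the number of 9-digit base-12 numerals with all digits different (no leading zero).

First digit: 11 (nonzero). Second: 11 (not first). Third: 10, etc.
Total: 11 x 11 x 10 x 9 x 8 x 7 x 6 x 5 x 4.

Final answer: 73180800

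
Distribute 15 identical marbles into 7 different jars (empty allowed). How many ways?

Stars and bars: C(n+k-1, k-1) = C(21,6).

Final answer: C(21,6) = 54264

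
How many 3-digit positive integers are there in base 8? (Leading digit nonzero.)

Leading digit: 7 options (nonzero). Other 2 digit(s): 8 options each.
Total: 7 x 8^2.

Final answer: 448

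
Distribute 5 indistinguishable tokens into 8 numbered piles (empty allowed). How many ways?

Stars and bars: C(n+k-1, k-1) = C(12,7).

Final answer: C(12,7) = 792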